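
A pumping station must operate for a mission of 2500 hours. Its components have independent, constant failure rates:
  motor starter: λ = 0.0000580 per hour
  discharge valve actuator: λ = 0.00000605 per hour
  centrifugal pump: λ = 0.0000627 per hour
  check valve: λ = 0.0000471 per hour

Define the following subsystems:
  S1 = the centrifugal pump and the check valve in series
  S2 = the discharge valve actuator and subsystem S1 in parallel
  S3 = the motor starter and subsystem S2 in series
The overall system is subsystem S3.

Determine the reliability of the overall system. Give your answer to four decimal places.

0.8619

R(motor starter) = exp(−0.0000580 × 2500) = 0.865022
R(discharge valve actuator) = exp(−0.00000605 × 2500) = 0.984989
R(centrifugal pump) = exp(−0.0000627 × 2500) = 0.854918
R(check valve) = exp(−0.0000471 × 2500) = 0.888918
Series (centrifugal pump and check valve): 0.854918 × 0.888918 = 0.759952
Parallel (discharge valve actuator and [0.759952]): 1 − (1 − 0.984989)(1 − 0.759952) = 0.996397
Series (motor starter and [0.996397]): 0.865022 × 0.996397 = 0.8619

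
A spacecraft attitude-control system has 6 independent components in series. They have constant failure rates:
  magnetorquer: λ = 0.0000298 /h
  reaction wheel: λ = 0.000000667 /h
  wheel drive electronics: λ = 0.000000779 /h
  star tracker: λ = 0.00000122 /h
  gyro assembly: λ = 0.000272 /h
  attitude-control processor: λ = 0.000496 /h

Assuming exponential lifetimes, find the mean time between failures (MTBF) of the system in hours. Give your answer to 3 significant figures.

Series of exponential components: λ_sys = Σ λ_i
λ_sys = 0.0000298 + 0.000000667 + 0.000000779 + 0.00000122 + 0.000272 + 0.000496 = 8.0047e-04 /h
MTBF = 1 / λ_sys = 1250 h

1250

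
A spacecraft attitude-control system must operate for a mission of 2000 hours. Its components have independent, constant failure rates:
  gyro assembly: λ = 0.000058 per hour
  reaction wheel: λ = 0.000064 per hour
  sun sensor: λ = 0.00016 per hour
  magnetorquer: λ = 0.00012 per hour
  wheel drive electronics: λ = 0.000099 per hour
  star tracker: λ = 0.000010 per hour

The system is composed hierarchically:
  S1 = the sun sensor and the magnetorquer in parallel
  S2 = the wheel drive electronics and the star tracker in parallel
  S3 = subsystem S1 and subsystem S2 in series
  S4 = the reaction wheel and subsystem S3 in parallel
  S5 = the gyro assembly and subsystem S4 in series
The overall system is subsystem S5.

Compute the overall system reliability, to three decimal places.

R(gyro assembly) = exp(−0.000058 × 2000) = 0.89048
R(reaction wheel) = exp(−0.000064 × 2000) = 0.87985
R(sun sensor) = exp(−0.00016 × 2000) = 0.72615
R(magnetorquer) = exp(−0.00012 × 2000) = 0.78663
R(wheel drive electronics) = exp(−0.000099 × 2000) = 0.82037
R(star tracker) = exp(−0.000010 × 2000) = 0.98020
Parallel (sun sensor and magnetorquer): 1 − (1 − 0.72615)(1 − 0.78663) = 0.94157
Parallel (wheel drive electronics and star tracker): 1 − (1 − 0.82037)(1 − 0.98020) = 0.99644
Series ([0.94157] and [0.99644]): 0.94157 × 0.99644 = 0.93822
Parallel (reaction wheel and [0.93822]): 1 − (1 − 0.87985)(1 − 0.93822) = 0.99258
Series (gyro assembly and [0.99258]): 0.89048 × 0.99258 = 0.884

0.884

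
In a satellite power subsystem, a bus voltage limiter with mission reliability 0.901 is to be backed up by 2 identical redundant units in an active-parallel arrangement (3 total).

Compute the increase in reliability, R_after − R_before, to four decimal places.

0.0980

R_before = 0.901
R_after = 1 − (1 − 0.901)^3 = 0.9990
ΔR = 0.9990 − 0.901 = 0.0980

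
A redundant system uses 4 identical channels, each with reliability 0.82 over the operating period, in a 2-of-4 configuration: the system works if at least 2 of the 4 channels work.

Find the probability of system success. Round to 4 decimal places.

R = Σ_{i=2}^{4} C(4,i) p^i (1−p)^{4−i} with p = 0.82
C(4,2)·0.82^2·0.18^2 = 0.130715
C(4,3)·0.82^3·0.18^1 = 0.396985
C(4,4)·0.82^4·0.18^0 = 0.452122
Sum = 0.9798

0.9798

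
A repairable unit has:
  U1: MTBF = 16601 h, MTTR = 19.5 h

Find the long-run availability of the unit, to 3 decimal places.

0.999

A(U1) = MTBF/(MTBF+MTTR) = 16601/(16601+19.5) = 0.999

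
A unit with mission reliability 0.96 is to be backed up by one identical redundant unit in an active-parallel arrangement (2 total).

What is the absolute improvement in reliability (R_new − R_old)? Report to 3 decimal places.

0.038

R_before = 0.96
R_after = 1 − (1 − 0.96)^2 = 0.998
ΔR = 0.998 − 0.96 = 0.038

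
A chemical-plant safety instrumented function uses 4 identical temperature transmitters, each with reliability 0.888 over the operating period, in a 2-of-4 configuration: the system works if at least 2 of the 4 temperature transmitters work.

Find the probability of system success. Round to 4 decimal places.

0.9949

R = Σ_{i=2}^{4} C(4,i) p^i (1−p)^{4−i} with p = 0.888
C(4,2)·0.888^2·0.112^2 = 0.059349
C(4,3)·0.888^3·0.112^1 = 0.313702
C(4,4)·0.888^4·0.112^0 = 0.621802
Sum = 0.9949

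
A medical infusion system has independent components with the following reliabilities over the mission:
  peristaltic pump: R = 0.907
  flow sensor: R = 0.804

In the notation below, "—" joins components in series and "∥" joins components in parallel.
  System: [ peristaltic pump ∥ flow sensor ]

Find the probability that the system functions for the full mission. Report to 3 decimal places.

Parallel (peristaltic pump and flow sensor): 1 − (1 − 0.90700)(1 − 0.80400) = 0.982

0.982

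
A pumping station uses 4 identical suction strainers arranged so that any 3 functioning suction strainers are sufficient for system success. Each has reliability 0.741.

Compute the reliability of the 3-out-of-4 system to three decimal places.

R = Σ_{i=3}^{4} C(4,i) p^i (1−p)^{4−i} with p = 0.741
C(4,3)·0.741^3·0.259^1 = 0.42152
C(4,4)·0.741^4·0.259^0 = 0.30149
Sum = 0.723

0.723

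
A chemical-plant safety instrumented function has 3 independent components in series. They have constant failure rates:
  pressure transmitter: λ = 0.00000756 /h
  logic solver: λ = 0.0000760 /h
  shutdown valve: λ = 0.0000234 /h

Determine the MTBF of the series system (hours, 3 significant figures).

9350

Series of exponential components: λ_sys = Σ λ_i
λ_sys = 0.00000756 + 0.0000760 + 0.0000234 = 1.0696e-04 /h
MTBF = 1 / λ_sys = 9350 h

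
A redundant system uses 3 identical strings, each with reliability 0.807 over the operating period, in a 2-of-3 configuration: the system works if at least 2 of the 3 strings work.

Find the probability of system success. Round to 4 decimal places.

0.9026

R = Σ_{i=2}^{3} C(3,i) p^i (1−p)^{3−i} with p = 0.807
C(3,2)·0.807^2·0.193^1 = 0.377073
C(3,3)·0.807^3·0.193^0 = 0.525558
Sum = 0.9026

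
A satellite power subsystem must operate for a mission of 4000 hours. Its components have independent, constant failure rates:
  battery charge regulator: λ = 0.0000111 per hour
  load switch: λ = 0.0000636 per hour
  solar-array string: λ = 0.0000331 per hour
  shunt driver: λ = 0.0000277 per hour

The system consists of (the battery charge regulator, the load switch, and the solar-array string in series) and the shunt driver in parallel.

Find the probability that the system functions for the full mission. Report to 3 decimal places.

R(battery charge regulator) = exp(−0.0000111 × 4000) = 0.95657
R(load switch) = exp(−0.0000636 × 4000) = 0.77538
R(solar-array string) = exp(−0.0000331 × 4000) = 0.87599
R(shunt driver) = exp(−0.0000277 × 4000) = 0.89512
Series (battery charge regulator, load switch, and solar-array string): 0.95657 × 0.77538 × 0.87599 = 0.64973
Parallel ([0.64973] and shunt driver): 1 − (1 − 0.64973)(1 − 0.89512) = 0.963

0.963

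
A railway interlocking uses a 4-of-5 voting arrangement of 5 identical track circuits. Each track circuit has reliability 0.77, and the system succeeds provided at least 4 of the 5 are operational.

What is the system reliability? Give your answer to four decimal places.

R = Σ_{i=4}^{5} C(5,i) p^i (1−p)^{5−i} with p = 0.77
C(5,4)·0.77^4·0.23^1 = 0.404260
C(5,5)·0.77^5·0.23^0 = 0.270678
Sum = 0.6749

0.6749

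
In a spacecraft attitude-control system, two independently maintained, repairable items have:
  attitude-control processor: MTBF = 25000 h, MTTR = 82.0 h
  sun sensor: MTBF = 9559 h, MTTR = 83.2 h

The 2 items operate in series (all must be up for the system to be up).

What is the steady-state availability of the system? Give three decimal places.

A(attitude-control processor) = MTBF/(MTBF+MTTR) = 25000/(25000+82.0) = 0.996731
A(sun sensor) = MTBF/(MTBF+MTTR) = 9559/(9559+83.2) = 0.991371
Series availability: 0.996731 × 0.991371 = 0.988

0.988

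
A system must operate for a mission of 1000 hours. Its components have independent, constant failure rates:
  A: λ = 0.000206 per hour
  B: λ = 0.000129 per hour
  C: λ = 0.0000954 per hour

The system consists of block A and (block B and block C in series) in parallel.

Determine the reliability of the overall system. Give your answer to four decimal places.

0.9626

R(A) = exp(−0.000206 × 1000) = 0.813833
R(B) = exp(−0.000129 × 1000) = 0.878974
R(C) = exp(−0.0000954 × 1000) = 0.909009
Series (B and C): 0.878974 × 0.909009 = 0.798995
Parallel (A and [0.798995]): 1 − (1 − 0.813833)(1 − 0.798995) = 0.9626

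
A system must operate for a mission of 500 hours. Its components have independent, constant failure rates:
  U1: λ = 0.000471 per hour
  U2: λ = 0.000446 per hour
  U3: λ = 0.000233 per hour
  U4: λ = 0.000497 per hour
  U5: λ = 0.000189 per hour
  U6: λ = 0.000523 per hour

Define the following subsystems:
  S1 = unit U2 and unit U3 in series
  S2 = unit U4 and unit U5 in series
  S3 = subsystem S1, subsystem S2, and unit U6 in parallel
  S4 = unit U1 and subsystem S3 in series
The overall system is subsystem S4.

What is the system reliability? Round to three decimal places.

R(U1) = exp(−0.000471 × 500) = 0.79018
R(U2) = exp(−0.000446 × 500) = 0.80011
R(U3) = exp(−0.000233 × 500) = 0.89003
R(U4) = exp(−0.000497 × 500) = 0.77997
R(U5) = exp(−0.000189 × 500) = 0.90983
R(U6) = exp(−0.000523 × 500) = 0.76990
Series (U2 and U3): 0.80011 × 0.89003 = 0.71212
Series (U4 and U5): 0.77997 × 0.90983 = 0.70964
Parallel ([0.71212], [0.70964], and U6): 1 − (1 − 0.71212)(1 − 0.70964)(1 − 0.76990) = 0.98077
Series (U1 and [0.98077]): 0.79018 × 0.98077 = 0.775

0.775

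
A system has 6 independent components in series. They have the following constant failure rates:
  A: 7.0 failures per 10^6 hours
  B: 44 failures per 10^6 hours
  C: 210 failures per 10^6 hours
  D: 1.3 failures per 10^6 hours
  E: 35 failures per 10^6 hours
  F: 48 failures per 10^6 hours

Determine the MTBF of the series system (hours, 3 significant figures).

Series of exponential components: λ_sys = Σ λ_i
λ_sys = 0.0000070 + 0.000044 + 0.00021 + 0.0000013 + 0.000035 + 0.000048 = 3.4530e-04 /h
MTBF = 1 / λ_sys = 2900 h

2900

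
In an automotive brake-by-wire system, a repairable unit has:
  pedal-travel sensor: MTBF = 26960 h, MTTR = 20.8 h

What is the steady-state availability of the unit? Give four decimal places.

0.9992

A(pedal-travel sensor) = MTBF/(MTBF+MTTR) = 26960/(26960+20.8) = 0.9992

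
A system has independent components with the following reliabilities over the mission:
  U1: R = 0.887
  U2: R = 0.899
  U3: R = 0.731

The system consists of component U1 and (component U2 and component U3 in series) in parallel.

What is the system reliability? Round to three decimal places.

0.961

Series (U2 and U3): 0.89900 × 0.73100 = 0.65717
Parallel (U1 and [0.65717]): 1 − (1 − 0.88700)(1 − 0.65717) = 0.961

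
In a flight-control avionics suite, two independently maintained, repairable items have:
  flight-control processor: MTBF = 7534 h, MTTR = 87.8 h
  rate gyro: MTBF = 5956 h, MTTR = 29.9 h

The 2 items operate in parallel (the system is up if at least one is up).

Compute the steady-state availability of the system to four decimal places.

0.9999

A(flight-control processor) = MTBF/(MTBF+MTTR) = 7534/(7534+87.8) = 0.988480
A(rate gyro) = MTBF/(MTBF+MTTR) = 5956/(5956+29.9) = 0.995005
Parallel availability: 1 − (1 − 0.988480)(1 − 0.995005) = 0.9999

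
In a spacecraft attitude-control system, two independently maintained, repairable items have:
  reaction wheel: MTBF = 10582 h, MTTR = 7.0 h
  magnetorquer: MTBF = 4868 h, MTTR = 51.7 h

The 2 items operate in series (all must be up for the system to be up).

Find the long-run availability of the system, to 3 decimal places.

0.989

A(reaction wheel) = MTBF/(MTBF+MTTR) = 10582/(10582+7.0) = 0.999339
A(magnetorquer) = MTBF/(MTBF+MTTR) = 4868/(4868+51.7) = 0.989491
Series availability: 0.999339 × 0.989491 = 0.989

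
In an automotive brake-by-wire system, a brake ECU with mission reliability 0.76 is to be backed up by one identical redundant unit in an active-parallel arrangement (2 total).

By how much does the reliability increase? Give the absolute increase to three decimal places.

0.182

R_before = 0.76
R_after = 1 − (1 − 0.76)^2 = 0.942
ΔR = 0.942 − 0.76 = 0.182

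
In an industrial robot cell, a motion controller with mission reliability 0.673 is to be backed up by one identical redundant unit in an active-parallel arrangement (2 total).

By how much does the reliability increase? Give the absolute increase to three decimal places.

R_before = 0.673
R_after = 1 − (1 − 0.673)^2 = 0.893
ΔR = 0.893 − 0.673 = 0.220

0.220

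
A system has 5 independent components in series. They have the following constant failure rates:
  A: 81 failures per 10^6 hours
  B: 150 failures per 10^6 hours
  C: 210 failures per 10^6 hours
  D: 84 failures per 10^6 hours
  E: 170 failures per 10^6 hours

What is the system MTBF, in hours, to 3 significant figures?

1440

Series of exponential components: λ_sys = Σ λ_i
λ_sys = 0.000081 + 0.00015 + 0.00021 + 0.000084 + 0.00017 = 6.9500e-04 /h
MTBF = 1 / λ_sys = 1440 h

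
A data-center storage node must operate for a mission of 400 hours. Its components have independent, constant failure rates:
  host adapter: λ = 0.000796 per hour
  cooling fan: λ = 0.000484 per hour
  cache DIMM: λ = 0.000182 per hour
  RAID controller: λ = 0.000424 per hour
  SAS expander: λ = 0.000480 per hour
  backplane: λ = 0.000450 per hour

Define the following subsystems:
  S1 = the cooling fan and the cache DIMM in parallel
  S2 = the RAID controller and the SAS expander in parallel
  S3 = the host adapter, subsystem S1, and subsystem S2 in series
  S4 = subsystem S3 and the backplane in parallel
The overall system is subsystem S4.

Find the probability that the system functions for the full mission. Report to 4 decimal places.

R(host adapter) = exp(−0.000796 × 400) = 0.727312
R(cooling fan) = exp(−0.000484 × 400) = 0.823987
R(cache DIMM) = exp(−0.000182 × 400) = 0.929787
R(RAID controller) = exp(−0.000424 × 400) = 0.844002
R(SAS expander) = exp(−0.000480 × 400) = 0.825307
R(backplane) = exp(−0.000450 × 400) = 0.835270
Parallel (cooling fan and cache DIMM): 1 − (1 − 0.823987)(1 − 0.929787) = 0.987642
Parallel (RAID controller and SAS expander): 1 − (1 − 0.844002)(1 − 0.825307) = 0.972748
Series (host adapter, [0.987642], and [0.972748]): 0.727312 × 0.987642 × 0.972748 = 0.698748
Parallel ([0.698748] and backplane): 1 − (1 − 0.698748)(1 − 0.835270) = 0.9504

0.9504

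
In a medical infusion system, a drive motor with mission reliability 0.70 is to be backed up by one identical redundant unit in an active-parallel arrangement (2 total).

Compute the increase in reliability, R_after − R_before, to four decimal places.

0.2100

R_before = 0.70
R_after = 1 − (1 − 0.70)^2 = 0.9100
ΔR = 0.9100 − 0.70 = 0.2100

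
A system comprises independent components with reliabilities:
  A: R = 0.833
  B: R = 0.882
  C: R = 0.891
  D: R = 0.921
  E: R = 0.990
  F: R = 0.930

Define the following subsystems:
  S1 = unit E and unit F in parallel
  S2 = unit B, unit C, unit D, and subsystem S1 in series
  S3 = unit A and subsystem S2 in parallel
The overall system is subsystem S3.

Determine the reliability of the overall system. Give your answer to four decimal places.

Parallel (E and F): 1 − (1 − 0.990000)(1 − 0.930000) = 0.999300
Series (B, C, D, and [0.999300]): 0.882000 × 0.891000 × 0.921000 × 0.999300 = 0.723272
Parallel (A and [0.723272]): 1 − (1 − 0.833000)(1 − 0.723272) = 0.9538

0.9538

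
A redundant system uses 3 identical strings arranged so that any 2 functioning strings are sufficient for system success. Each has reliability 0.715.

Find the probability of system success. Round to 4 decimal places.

0.8026

R = Σ_{i=2}^{3} C(3,i) p^i (1−p)^{3−i} with p = 0.715
C(3,2)·0.715^2·0.285^1 = 0.437097
C(3,3)·0.715^3·0.285^0 = 0.365526
Sum = 0.8026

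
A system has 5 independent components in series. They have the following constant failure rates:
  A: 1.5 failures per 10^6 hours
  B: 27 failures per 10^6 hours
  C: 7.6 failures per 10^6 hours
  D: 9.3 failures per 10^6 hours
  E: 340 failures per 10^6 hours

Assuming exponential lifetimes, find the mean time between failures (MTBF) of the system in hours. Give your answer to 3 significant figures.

2590

Series of exponential components: λ_sys = Σ λ_i
λ_sys = 0.0000015 + 0.000027 + 0.0000076 + 0.0000093 + 0.00034 = 3.8540e-04 /h
MTBF = 1 / λ_sys = 2590 h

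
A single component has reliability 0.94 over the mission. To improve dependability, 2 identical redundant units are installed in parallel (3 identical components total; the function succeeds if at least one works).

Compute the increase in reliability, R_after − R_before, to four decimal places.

0.0598

R_before = 0.94
R_after = 1 − (1 − 0.94)^3 = 0.9998
ΔR = 0.9998 − 0.94 = 0.0598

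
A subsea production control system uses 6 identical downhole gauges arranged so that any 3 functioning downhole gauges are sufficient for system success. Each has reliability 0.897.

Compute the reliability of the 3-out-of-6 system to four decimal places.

0.9986

R = Σ_{i=3}^{6} C(6,i) p^i (1−p)^{6−i} with p = 0.897
C(6,3)·0.897^3·0.103^3 = 0.015773
C(6,4)·0.897^4·0.103^2 = 0.103023
C(6,5)·0.897^5·0.103^1 = 0.358881
C(6,6)·0.897^6·0.103^0 = 0.520900
Sum = 0.9986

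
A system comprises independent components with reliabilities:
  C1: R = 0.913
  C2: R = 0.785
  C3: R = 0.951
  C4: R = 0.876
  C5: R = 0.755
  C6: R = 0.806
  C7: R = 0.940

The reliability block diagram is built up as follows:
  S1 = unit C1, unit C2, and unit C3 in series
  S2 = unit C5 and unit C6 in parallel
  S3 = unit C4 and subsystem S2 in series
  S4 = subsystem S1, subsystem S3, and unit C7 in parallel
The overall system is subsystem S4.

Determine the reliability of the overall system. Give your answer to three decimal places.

Series (C1, C2, and C3): 0.91300 × 0.78500 × 0.95100 = 0.68159
Parallel (C5 and C6): 1 − (1 − 0.75500)(1 − 0.80600) = 0.95247
Series (C4 and [0.95247]): 0.87600 × 0.95247 = 0.83436
Parallel ([0.68159], [0.83436], and C7): 1 − (1 − 0.68159)(1 − 0.83436)(1 − 0.94000) = 0.997

0.997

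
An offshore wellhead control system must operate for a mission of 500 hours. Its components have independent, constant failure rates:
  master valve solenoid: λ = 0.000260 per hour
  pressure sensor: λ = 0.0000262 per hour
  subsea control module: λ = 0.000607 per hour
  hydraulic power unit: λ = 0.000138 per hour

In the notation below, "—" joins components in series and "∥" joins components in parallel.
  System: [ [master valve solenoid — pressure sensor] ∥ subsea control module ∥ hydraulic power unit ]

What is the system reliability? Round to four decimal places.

R(master valve solenoid) = exp(−0.000260 × 500) = 0.878095
R(pressure sensor) = exp(−0.0000262 × 500) = 0.986985
R(subsea control module) = exp(−0.000607 × 500) = 0.738230
R(hydraulic power unit) = exp(−0.000138 × 500) = 0.933327
Series (master valve solenoid and pressure sensor): 0.878095 × 0.986985 = 0.866667
Parallel ([0.866667], subsea control module, and hydraulic power unit): 1 − (1 − 0.866667)(1 − 0.738230)(1 − 0.933327) = 0.9977

0.9977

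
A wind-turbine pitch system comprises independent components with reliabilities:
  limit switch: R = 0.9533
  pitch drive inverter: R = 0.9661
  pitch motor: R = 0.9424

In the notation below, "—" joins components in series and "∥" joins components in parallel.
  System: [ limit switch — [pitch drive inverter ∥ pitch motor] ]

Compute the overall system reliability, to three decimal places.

0.951

Parallel (pitch drive inverter and pitch motor): 1 − (1 − 0.96610)(1 − 0.94240) = 0.99805
Series (limit switch and [0.99805]): 0.95330 × 0.99805 = 0.951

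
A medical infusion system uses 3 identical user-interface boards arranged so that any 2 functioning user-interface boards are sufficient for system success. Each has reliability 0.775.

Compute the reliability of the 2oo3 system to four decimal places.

0.8709

R = Σ_{i=2}^{3} C(3,i) p^i (1−p)^{3−i} with p = 0.775
C(3,2)·0.775^2·0.225^1 = 0.405422
C(3,3)·0.775^3·0.225^0 = 0.465484
Sum = 0.8709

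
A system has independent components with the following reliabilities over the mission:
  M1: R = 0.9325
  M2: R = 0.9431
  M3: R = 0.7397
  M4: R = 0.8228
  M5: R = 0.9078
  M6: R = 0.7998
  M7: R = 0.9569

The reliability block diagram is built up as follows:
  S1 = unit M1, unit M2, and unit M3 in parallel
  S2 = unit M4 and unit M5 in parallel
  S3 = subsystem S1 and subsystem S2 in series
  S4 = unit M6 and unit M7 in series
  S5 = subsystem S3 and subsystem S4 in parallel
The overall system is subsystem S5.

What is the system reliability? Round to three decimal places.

0.996

Parallel (M1, M2, and M3): 1 − (1 − 0.93250)(1 − 0.94310)(1 − 0.73970) = 0.99900
Parallel (M4 and M5): 1 − (1 − 0.82280)(1 − 0.90780) = 0.98366
Series ([0.99900] and [0.98366]): 0.99900 × 0.98366 = 0.98268
Series (M6 and M7): 0.79980 × 0.95690 = 0.76533
Parallel ([0.98268] and [0.76533]): 1 − (1 − 0.98268)(1 − 0.76533) = 0.996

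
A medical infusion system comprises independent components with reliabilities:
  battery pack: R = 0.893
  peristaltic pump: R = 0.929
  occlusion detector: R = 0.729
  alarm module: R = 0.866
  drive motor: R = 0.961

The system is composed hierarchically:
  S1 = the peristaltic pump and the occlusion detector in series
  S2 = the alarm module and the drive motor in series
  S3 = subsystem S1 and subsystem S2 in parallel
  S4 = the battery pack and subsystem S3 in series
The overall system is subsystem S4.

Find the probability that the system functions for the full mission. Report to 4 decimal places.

Series (peristaltic pump and occlusion detector): 0.929000 × 0.729000 = 0.677241
Series (alarm module and drive motor): 0.866000 × 0.961000 = 0.832226
Parallel ([0.677241] and [0.832226]): 1 − (1 − 0.677241)(1 − 0.832226) = 0.945849
Series (battery pack and [0.945849]): 0.893000 × 0.945849 = 0.8446

0.8446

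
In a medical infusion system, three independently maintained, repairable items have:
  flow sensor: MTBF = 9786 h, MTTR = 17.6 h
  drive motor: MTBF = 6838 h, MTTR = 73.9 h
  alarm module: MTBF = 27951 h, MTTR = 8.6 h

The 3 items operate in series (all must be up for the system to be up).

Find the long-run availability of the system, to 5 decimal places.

0.98723

A(flow sensor) = MTBF/(MTBF+MTTR) = 9786/(9786+17.6) = 0.998205
A(drive motor) = MTBF/(MTBF+MTTR) = 6838/(6838+73.9) = 0.989308
A(alarm module) = MTBF/(MTBF+MTTR) = 27951/(27951+8.6) = 0.999692
Series availability: 0.998205 × 0.989308 × 0.999692 = 0.98723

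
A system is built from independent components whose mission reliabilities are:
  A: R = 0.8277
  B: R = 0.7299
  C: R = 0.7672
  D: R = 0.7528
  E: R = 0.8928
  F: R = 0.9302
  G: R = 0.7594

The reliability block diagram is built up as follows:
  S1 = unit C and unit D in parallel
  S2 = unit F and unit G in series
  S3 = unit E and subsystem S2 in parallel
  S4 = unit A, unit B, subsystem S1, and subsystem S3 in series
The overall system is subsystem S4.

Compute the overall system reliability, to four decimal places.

Parallel (C and D): 1 − (1 − 0.767200)(1 − 0.752800) = 0.942452
Series (F and G): 0.930200 × 0.759400 = 0.706394
Parallel (E and [0.706394]): 1 − (1 − 0.892800)(1 − 0.706394) = 0.968525
Series (A, B, [0.942452], and [0.968525]): 0.827700 × 0.729900 × 0.942452 × 0.968525 = 0.5515

0.5515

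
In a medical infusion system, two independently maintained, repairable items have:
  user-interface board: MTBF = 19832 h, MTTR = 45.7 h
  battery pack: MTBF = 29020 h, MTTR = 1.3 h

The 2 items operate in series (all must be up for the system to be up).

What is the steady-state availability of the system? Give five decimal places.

A(user-interface board) = MTBF/(MTBF+MTTR) = 19832/(19832+45.7) = 0.997701
A(battery pack) = MTBF/(MTBF+MTTR) = 29020/(29020+1.3) = 0.999955
Series availability: 0.997701 × 0.999955 = 0.99766

0.99766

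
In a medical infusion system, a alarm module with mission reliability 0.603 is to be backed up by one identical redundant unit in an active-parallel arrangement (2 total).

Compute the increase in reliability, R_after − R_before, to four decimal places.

R_before = 0.603
R_after = 1 − (1 − 0.603)^2 = 0.8424
ΔR = 0.8424 − 0.603 = 0.2394

0.2394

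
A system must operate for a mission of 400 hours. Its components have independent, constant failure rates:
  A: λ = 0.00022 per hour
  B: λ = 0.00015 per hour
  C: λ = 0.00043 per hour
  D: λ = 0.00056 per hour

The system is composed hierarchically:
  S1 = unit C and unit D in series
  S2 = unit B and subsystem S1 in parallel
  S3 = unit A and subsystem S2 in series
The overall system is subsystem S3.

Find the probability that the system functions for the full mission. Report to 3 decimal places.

0.898

R(A) = exp(−0.00022 × 400) = 0.91576
R(B) = exp(−0.00015 × 400) = 0.94176
R(C) = exp(−0.00043 × 400) = 0.84198
R(D) = exp(−0.00056 × 400) = 0.79932
Series (C and D): 0.84198 × 0.79932 = 0.67301
Parallel (B and [0.67301]): 1 − (1 − 0.94176)(1 − 0.67301) = 0.98096
Series (A and [0.98096]): 0.91576 × 0.98096 = 0.898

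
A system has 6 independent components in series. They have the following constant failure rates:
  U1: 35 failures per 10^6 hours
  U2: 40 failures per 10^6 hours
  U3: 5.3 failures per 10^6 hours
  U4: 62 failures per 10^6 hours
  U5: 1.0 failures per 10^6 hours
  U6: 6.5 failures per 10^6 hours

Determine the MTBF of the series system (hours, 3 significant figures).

Series of exponential components: λ_sys = Σ λ_i
λ_sys = 0.000035 + 0.000040 + 0.0000053 + 0.000062 + 0.0000010 + 0.0000065 = 1.4980e-04 /h
MTBF = 1 / λ_sys = 6680 h

6680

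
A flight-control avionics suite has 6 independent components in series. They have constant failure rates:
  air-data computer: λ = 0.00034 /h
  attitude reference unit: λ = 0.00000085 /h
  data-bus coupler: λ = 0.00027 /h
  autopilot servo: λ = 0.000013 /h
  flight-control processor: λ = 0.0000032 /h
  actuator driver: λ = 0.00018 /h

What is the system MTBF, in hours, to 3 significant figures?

1240

Series of exponential components: λ_sys = Σ λ_i
λ_sys = 0.00034 + 0.00000085 + 0.00027 + 0.000013 + 0.0000032 + 0.00018 = 8.0705e-04 /h
MTBF = 1 / λ_sys = 1240 h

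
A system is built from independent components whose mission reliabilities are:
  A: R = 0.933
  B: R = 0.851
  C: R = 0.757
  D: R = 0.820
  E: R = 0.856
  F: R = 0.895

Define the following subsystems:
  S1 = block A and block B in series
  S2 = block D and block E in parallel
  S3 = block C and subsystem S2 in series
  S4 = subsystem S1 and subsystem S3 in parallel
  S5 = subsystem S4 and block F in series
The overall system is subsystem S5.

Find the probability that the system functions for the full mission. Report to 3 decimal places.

Series (A and B): 0.93300 × 0.85100 = 0.79398
Parallel (D and E): 1 − (1 − 0.82000)(1 − 0.85600) = 0.97408
Series (C and [0.97408]): 0.75700 × 0.97408 = 0.73738
Parallel ([0.79398] and [0.73738]): 1 − (1 − 0.79398)(1 − 0.73738) = 0.94590
Series ([0.94590] and F): 0.94590 × 0.89500 = 0.847

0.847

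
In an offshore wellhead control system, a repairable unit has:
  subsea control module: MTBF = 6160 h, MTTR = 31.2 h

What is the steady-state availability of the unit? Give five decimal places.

0.99496

A(subsea control module) = MTBF/(MTBF+MTTR) = 6160/(6160+31.2) = 0.99496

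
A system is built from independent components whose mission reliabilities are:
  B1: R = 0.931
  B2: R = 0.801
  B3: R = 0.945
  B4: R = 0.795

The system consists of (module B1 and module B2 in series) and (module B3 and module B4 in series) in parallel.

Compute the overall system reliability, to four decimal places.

Series (B1 and B2): 0.931000 × 0.801000 = 0.745731
Series (B3 and B4): 0.945000 × 0.795000 = 0.751275
Parallel ([0.745731] and [0.751275]): 1 − (1 − 0.745731)(1 − 0.751275) = 0.9368

0.9368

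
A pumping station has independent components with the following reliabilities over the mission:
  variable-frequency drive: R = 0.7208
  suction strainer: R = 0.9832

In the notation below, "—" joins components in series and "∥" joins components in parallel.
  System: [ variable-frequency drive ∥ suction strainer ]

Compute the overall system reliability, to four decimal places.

Parallel (variable-frequency drive and suction strainer): 1 − (1 − 0.720800)(1 − 0.983200) = 0.9953

0.9953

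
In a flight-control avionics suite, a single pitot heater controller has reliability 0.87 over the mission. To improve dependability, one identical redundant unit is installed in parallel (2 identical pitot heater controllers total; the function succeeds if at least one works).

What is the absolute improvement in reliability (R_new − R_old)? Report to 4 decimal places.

R_before = 0.87
R_after = 1 − (1 − 0.87)^2 = 0.9831
ΔR = 0.9831 − 0.87 = 0.1131

0.1131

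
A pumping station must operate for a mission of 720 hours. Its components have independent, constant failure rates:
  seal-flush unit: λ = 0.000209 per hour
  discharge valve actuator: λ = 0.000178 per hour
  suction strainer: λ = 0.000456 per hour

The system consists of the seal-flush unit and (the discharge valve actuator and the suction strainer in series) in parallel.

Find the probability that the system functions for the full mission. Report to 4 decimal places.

R(seal-flush unit) = exp(−0.000209 × 720) = 0.860295
R(discharge valve actuator) = exp(−0.000178 × 720) = 0.879713
R(suction strainer) = exp(−0.000456 × 720) = 0.720133
Series (discharge valve actuator and suction strainer): 0.879713 × 0.720133 = 0.633510
Parallel (seal-flush unit and [0.633510]): 1 − (1 − 0.860295)(1 − 0.633510) = 0.9488

0.9488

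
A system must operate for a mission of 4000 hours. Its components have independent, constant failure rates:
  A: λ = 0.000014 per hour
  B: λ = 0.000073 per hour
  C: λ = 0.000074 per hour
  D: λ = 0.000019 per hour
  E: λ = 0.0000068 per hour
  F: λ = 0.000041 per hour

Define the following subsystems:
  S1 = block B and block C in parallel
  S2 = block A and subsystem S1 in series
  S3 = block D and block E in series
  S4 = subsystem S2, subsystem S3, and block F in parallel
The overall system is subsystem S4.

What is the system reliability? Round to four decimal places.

R(A) = exp(−0.000014 × 4000) = 0.945539
R(B) = exp(−0.000073 × 4000) = 0.746769
R(C) = exp(−0.000074 × 4000) = 0.743787
R(D) = exp(−0.000019 × 4000) = 0.926816
R(E) = exp(−0.0000068 × 4000) = 0.973167
R(F) = exp(−0.000041 × 4000) = 0.848742
Parallel (B and C): 1 − (1 − 0.746769)(1 − 0.743787) = 0.935119
Series (A and [0.935119]): 0.945539 × 0.935119 = 0.884191
Series (D and E): 0.926816 × 0.973167 = 0.901947
Parallel ([0.884191], [0.901947], and F): 1 − (1 − 0.884191)(1 − 0.901947)(1 − 0.848742) = 0.9983

0.9983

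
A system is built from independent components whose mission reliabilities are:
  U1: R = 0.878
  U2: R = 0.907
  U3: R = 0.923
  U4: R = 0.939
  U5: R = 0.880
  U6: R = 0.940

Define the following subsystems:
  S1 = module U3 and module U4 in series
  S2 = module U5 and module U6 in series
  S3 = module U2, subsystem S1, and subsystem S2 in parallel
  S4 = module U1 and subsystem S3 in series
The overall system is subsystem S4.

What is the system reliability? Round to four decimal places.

Series (U3 and U4): 0.923000 × 0.939000 = 0.866697
Series (U5 and U6): 0.880000 × 0.940000 = 0.827200
Parallel (U2, [0.866697], and [0.827200]): 1 − (1 − 0.907000)(1 − 0.866697)(1 − 0.827200) = 0.997858
Series (U1 and [0.997858]): 0.878000 × 0.997858 = 0.8761

0.8761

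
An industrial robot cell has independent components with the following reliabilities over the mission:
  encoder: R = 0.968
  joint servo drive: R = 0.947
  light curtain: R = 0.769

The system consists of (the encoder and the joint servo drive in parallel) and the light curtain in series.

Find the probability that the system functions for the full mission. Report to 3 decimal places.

Parallel (encoder and joint servo drive): 1 − (1 − 0.96800)(1 − 0.94700) = 0.99830
Series ([0.99830] and light curtain): 0.99830 × 0.76900 = 0.768

0.768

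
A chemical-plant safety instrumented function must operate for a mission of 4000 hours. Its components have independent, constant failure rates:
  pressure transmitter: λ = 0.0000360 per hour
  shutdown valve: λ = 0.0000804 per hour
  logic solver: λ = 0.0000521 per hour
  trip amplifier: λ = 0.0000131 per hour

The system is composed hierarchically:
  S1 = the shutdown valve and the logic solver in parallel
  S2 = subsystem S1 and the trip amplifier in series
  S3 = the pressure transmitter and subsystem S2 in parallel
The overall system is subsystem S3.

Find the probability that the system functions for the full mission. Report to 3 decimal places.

R(pressure transmitter) = exp(−0.0000360 × 4000) = 0.86589
R(shutdown valve) = exp(−0.0000804 × 4000) = 0.72499
R(logic solver) = exp(−0.0000521 × 4000) = 0.81188
R(trip amplifier) = exp(−0.0000131 × 4000) = 0.94895
Parallel (shutdown valve and logic solver): 1 − (1 − 0.72499)(1 − 0.81188) = 0.94827
Series ([0.94827] and trip amplifier): 0.94827 × 0.94895 = 0.89986
Parallel (pressure transmitter and [0.89986]): 1 − (1 − 0.86589)(1 − 0.89986) = 0.987

0.987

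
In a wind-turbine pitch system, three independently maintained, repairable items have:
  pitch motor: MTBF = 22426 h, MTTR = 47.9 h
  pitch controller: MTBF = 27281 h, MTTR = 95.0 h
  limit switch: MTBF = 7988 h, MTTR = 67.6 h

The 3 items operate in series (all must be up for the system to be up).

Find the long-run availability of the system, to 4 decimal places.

0.9861

A(pitch motor) = MTBF/(MTBF+MTTR) = 22426/(22426+47.9) = 0.997869
A(pitch controller) = MTBF/(MTBF+MTTR) = 27281/(27281+95.0) = 0.996530
A(limit switch) = MTBF/(MTBF+MTTR) = 7988/(7988+67.6) = 0.991608
Series availability: 0.997869 × 0.996530 × 0.991608 = 0.9861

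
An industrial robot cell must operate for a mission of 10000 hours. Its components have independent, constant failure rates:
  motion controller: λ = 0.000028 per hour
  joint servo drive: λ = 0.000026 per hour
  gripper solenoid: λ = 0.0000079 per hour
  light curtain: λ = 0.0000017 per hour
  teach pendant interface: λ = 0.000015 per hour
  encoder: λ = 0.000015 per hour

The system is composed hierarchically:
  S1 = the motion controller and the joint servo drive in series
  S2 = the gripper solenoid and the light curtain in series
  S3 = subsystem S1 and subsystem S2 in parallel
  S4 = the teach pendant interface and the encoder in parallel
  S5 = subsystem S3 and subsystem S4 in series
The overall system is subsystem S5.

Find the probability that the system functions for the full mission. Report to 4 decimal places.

R(motion controller) = exp(−0.000028 × 10000) = 0.755784
R(joint servo drive) = exp(−0.000026 × 10000) = 0.771052
R(gripper solenoid) = exp(−0.0000079 × 10000) = 0.924040
R(light curtain) = exp(−0.0000017 × 10000) = 0.983144
R(teach pendant interface) = exp(−0.000015 × 10000) = 0.860708
R(encoder) = exp(−0.000015 × 10000) = 0.860708
Series (motion controller and joint servo drive): 0.755784 × 0.771052 = 0.582749
Series (gripper solenoid and light curtain): 0.924040 × 0.983144 = 0.908464
Parallel ([0.582749] and [0.908464]): 1 − (1 − 0.582749)(1 − 0.908464) = 0.961807
Parallel (teach pendant interface and encoder): 1 − (1 − 0.860708)(1 − 0.860708) = 0.980598
Series ([0.961807] and [0.980598]): 0.961807 × 0.980598 = 0.9431

0.9431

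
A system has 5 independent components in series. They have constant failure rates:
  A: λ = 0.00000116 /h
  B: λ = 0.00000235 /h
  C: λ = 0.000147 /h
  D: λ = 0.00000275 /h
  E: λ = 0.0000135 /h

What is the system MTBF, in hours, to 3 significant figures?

6000

Series of exponential components: λ_sys = Σ λ_i
λ_sys = 0.00000116 + 0.00000235 + 0.000147 + 0.00000275 + 0.0000135 = 1.6676e-04 /h
MTBF = 1 / λ_sys = 6000 h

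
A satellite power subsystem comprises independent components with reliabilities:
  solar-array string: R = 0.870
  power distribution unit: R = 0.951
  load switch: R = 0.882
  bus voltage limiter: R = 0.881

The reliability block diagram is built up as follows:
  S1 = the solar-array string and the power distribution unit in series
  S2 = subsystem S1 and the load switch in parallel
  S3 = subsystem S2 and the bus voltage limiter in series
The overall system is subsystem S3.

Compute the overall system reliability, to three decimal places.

Series (solar-array string and power distribution unit): 0.87000 × 0.95100 = 0.82737
Parallel ([0.82737] and load switch): 1 − (1 − 0.82737)(1 − 0.88200) = 0.97963
Series ([0.97963] and bus voltage limiter): 0.97963 × 0.88100 = 0.863

0.863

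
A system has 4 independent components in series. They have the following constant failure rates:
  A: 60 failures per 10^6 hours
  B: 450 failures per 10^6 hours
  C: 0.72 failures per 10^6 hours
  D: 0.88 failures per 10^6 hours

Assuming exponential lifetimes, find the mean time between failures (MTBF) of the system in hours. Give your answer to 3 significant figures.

1950

Series of exponential components: λ_sys = Σ λ_i
λ_sys = 0.000060 + 0.00045 + 0.00000072 + 0.00000088 = 5.1160e-04 /h
MTBF = 1 / λ_sys = 1950 h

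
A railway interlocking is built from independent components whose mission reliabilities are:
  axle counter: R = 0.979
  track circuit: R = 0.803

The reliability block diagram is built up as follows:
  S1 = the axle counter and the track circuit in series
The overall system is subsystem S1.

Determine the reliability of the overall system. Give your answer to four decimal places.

0.7861

Series (axle counter and track circuit): 0.979000 × 0.803000 = 0.7861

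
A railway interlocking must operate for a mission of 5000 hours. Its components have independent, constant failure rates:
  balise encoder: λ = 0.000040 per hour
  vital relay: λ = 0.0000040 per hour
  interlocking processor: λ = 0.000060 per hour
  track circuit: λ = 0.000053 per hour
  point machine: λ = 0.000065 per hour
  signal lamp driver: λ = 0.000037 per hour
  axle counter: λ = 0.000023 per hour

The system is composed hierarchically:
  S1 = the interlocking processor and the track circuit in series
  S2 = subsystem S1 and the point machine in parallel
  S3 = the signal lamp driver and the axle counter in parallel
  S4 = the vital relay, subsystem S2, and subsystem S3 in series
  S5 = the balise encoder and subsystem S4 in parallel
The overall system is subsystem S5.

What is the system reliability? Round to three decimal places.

0.972

R(balise encoder) = exp(−0.000040 × 5000) = 0.81873
R(vital relay) = exp(−0.0000040 × 5000) = 0.98020
R(interlocking processor) = exp(−0.000060 × 5000) = 0.74082
R(track circuit) = exp(−0.000053 × 5000) = 0.76721
R(point machine) = exp(−0.000065 × 5000) = 0.72253
R(signal lamp driver) = exp(−0.000037 × 5000) = 0.83110
R(axle counter) = exp(−0.000023 × 5000) = 0.89137
Series (interlocking processor and track circuit): 0.74082 × 0.76721 = 0.56836
Parallel ([0.56836] and point machine): 1 − (1 − 0.56836)(1 − 0.72253) = 0.88023
Parallel (signal lamp driver and axle counter): 1 − (1 − 0.83110)(1 − 0.89137) = 0.98165
Series (vital relay, [0.88023], and [0.98165]): 0.98020 × 0.88023 × 0.98165 = 0.84697
Parallel (balise encoder and [0.84697]): 1 − (1 − 0.81873)(1 − 0.84697) = 0.972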